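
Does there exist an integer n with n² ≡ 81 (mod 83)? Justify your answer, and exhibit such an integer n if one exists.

n = 9

Take n = 9. Then 9² = 81, and since 0 ≤ 81 < 83 this is already reduced: 9² ≡ 81 (mod 83).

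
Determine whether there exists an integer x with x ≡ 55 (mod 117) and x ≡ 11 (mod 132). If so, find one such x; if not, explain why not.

Both moduli are multiples of 3 = gcd(117, 132), so any solution would satisfy x ≡ 55 and x ≡ 11 modulo 3 simultaneously.
These are incompatible: 55 − 11 = 44 is not divisible by 3.
So no integer satisfies both congruences.

There is no such integer.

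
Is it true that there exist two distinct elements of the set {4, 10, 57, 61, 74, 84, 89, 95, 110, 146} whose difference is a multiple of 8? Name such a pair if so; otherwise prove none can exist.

Yes: 4 and 84.

Reduce each element mod 8: 4↦4, 10↦2, 57↦1, 61↦5, 74↦2, 84↦4, 89↦1, 95↦7, 110↦6, 146↦2. The residue 4 repeats (at 4 and 84), and 84 − 4 = 80 = 10·8.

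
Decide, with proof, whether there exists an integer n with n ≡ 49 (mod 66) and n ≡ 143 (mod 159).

Reduce both congruences modulo 3, which divides 66 and 159: they say n ≡ 49 (mod 3) and n ≡ 143 (mod 3).
These are incompatible: 49 − 143 = -94 is not divisible by 3.
So no integer satisfies both congruences.

No such integer exists.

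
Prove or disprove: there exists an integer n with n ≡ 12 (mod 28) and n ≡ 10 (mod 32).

No, no such integer exists.

Both moduli are multiples of 4 = gcd(28, 32), so any solution would satisfy n ≡ 12 and n ≡ 10 modulo 4 simultaneously.
But 12 mod 4 = 0 while 10 mod 4 = 2, a contradiction.
Therefore no such n exists.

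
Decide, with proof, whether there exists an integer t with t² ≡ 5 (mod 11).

t = 7

Take t = 7. Then 7² = 49 = 4·11 + 5, so 7² ≡ 5 (mod 11).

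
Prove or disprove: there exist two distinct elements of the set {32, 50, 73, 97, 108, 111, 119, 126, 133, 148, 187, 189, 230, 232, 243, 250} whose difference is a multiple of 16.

No such pair exists.

Reduce each element modulo 16: 32↦0, 50↦2, 73↦9, 97↦1, 108↦12, 111↦15, 119↦7, 126↦14, 133↦5, 148↦4, 187↦11, 189↦13, 230↦6, 232↦8, 243↦3, 250↦10.
No residue repeats among the 16 elements, so no pair has difference ≡ 0 (mod 16).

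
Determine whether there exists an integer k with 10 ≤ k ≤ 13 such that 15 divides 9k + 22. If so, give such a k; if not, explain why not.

The values of 9k + 22 for k = 10, 11, 12, 13 are 112, 121, 130, 139; reduced mod 15 these are 7, 1, 10, 4.
None is 0, so 15 never divides 9k + 22 on this range.

No such integer k in that range exists.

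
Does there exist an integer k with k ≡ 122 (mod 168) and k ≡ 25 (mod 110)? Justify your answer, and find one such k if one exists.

There is no such integer.

Reduce both congruences modulo 2, which divides 168 and 110: they say k ≡ 122 (mod 2) and k ≡ 25 (mod 2).
These are incompatible: 122 − 25 = 97 is not divisible by 2.
Therefore no such k exists.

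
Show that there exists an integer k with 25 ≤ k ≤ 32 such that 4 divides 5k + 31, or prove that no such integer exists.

Try k = 25: 5·25 + 31 = 156 = 39·4, which is divisible by 4.

k = 25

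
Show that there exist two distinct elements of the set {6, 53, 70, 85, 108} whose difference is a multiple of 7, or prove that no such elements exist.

No, no such pair exists.

Two integers differ by a multiple of 7 exactly when they have the same residue mod 7. The residues are 6↦6, 53↦4, 70↦0, 85↦1, 108↦3.
All 5 residues are distinct, so no two elements differ by a multiple of 7.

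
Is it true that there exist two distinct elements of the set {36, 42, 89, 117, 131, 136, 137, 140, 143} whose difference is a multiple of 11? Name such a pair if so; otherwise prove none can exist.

No such pair exists.

Reduce each element modulo 11: 36↦3, 42↦9, 89↦1, 117↦7, 131↦10, 136↦4, 137↦5, 140↦8, 143↦0.
No residue repeats among the 9 elements, so no pair has difference ≡ 0 (mod 11).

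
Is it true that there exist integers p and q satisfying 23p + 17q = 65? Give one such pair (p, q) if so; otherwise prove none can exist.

p = 8, q = -7

Since gcd(23, 17) = 1, every integer is an integer combination of 23 and 17.
Euclidean algorithm: 23 = 1·17 + 6, 17 = 2·6 + 5, 6 = 1·5 + 1, 5 = 5·1 + 0.
Working back up the chain: 1 = 6 − 1·5 = 6 − (17 − 2·6) = −17 + 3·6 = −17 + 3·(23 − 1·17) = 3·23 − 4·17. So 23·3 + 17·(-4) = 1.
Times 65: 23·195 + 17·(-260) = 65, so (195, -260) solves it.
Shifting by a multiple of (17, −23) keeps it a solution: p = 195 − 11·17 = 8, q = -260 + 11·23 = -7.
Check: 23·8 + 17·(-7) = 184 − 119 = 65. ✓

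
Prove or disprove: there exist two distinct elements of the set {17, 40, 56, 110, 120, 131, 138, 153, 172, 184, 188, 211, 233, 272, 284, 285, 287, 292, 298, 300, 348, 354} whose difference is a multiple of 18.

17 and 233 are such a pair.

Both 17 and 233 leave remainder 17 on division by 18; their difference 216 = 12·18 is a multiple of 18.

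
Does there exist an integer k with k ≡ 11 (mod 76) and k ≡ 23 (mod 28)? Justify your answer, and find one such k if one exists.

Here gcd(76, 28) = 4, and both 11 and 23 leave remainder 3 mod 4, so the system is consistent.
The integers ≡ 11 (mod 76) are 11, 87, 163, …; their remainders mod 28 are 11, 3, 23, so k = 163 is the first that is ≡ 23 (mod 28).
Verify: 163 = 2·76 + 11 and 163 = 5·28 + 23. ✓

k = 163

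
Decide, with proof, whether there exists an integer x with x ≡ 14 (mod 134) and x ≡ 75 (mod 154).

No such integer exists.

gcd(134, 154) = 2. If x ≡ 14 (mod 134) and x ≡ 75 (mod 154), then x ≡ 14 (mod 2) and x ≡ 75 (mod 2).
These are incompatible: 14 − 75 = -61 is not divisible by 2.
Therefore no such x exists.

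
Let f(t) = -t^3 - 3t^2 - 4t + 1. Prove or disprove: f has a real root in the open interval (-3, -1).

Evaluate at the endpoints: f(-3) = 13, f(-1) = 3 — same sign (positive).
The derivative f'(t) = -3t^2 - 6t - 4 is a quadratic with discriminant (-6)² − 4·(-3)·(-4) = -12 < 0; it never vanishes, so it is always negative (sign of the leading coefficient).
So f is strictly decreasing; between -3 and -1 its values lie between f(-3) = 13 and f(-1) = 3, all positive. Therefore f has no root in (-3, -1).

No.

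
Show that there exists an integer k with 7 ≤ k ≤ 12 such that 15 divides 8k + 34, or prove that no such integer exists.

At k = 7 we get 8·7 + 34 = 90, and 90 = 15·6.

k = 7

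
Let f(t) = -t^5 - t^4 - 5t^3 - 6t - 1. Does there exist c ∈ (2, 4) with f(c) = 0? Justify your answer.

No such root exists.

f(2) = -101 and f(4) = -1625, both negative, so a sign-change argument is unavailable; we show f keeps this sign on the whole interval.
Shift to the endpoint 2: with t = 2 + u (0 < u < 2), one computes f(2 + u) = -u^5 - 11u^4 - 53u^3 - 134u^2 - 178u - 101.
The nonzero coefficients here are all negative, so for u > 0 every term is negative (or zero), and the constant term -101 is strictly negative.
Therefore f(t) < 0 throughout (2, 4), and f has no zero there.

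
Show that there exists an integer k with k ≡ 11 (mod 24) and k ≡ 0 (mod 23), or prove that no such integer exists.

The moduli 24 and 23 are coprime, so by the Chinese Remainder Theorem a unique solution modulo 552 exists.
Any solution of the first congruence is k = 11 + 24t; substituting into the second, 24t ≡ 0 − 11 ≡ 12 (mod 23).
24 ≡ 1 (mod 23), so this reads 1t ≡ 12 (mod 23). So t ≡ 12 (mod 23).
Taking t = 12 gives k = 11 + 24·12 = 299.
Verify: 299 = 12·24 + 11 and 299 = 13·23 + 0. ✓

k = 299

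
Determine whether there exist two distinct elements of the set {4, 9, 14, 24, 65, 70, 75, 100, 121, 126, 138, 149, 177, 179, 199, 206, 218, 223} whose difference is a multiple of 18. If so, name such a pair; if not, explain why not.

There is no such pair.

Two integers differ by a multiple of 18 exactly when they have the same residue mod 18. The residues are 4↦4, 9↦9, 14↦14, 24↦6, 65↦11, 70↦16, 75↦3, 100↦10, 121↦13, 126↦0, 138↦12, 149↦5, 177↦15, 179↦17, 199↦1, 206↦8, 218↦2, 223↦7.
All 18 residues are distinct, so no two elements differ by a multiple of 18.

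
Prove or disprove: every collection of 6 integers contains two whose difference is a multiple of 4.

Partition the integers by their residue mod 4; there are 4 classes.
Since 6 > 4, two of the 6 integers must share a residue class by the pigeonhole principle; call them a and b.
Then a ≡ b (mod 4), i.e. 4 ∣ (a − b).

Yes, this is always true.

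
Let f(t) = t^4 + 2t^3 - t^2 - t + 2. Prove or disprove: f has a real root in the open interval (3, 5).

f has no root in that interval.

f(3) = 125 and f(5) = 847, both positive, so a sign-change argument is unavailable; we show f keeps this sign on the whole interval.
Shift to the endpoint 3: with t = 3 + u (0 < u < 2), one computes f(3 + u) = u^4 + 14u^3 + 71u^2 + 155u + 125.
All 5 nonzero coefficients of this polynomial in u are positive; hence for u > 0 the value is a sum of positive terms (the constant 125 among them).
Therefore f(t) > 0 throughout (3, 5), and f has no zero there.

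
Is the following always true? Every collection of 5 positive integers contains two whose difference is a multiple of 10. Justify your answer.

Take the 5 consecutive integers 19, 20, …, 23: their residues mod 10 are all distinct because 5 ≤ 10.
No two share a residue, so no pair has difference divisible by 10; the claim fails for this set.

No; for instance {19, 20, 21, 22, 23} is a counterexample.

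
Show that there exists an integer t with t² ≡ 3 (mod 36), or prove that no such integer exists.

Since 4 ∣ 36, a solution of t² ≡ 3 (mod 36) would also satisfy t² ≡ 3 (mod 4).
Since (4 − t)² ≡ t² (mod 4), it suffices to square t = 0, 1, …, 2: the residues are 0, 1, 0.
So the quadratic residues mod 4 are {0, 1}, and 3 is not among them.
Hence no integer t has t² ≡ 3 (mod 36).

No such integer exists.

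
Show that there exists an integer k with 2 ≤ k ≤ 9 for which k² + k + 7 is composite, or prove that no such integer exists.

k = 6

At k = 6: 6² + 6 + 7 = 49 = 7·7, which is composite.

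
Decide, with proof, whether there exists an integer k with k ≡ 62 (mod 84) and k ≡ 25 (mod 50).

Both moduli are multiples of 2 = gcd(84, 50), so any solution would satisfy k ≡ 62 and k ≡ 25 modulo 2 simultaneously.
However 62 ≡ 0 and 25 ≡ 1 (mod 2), and 0 ≠ 1.
Hence the system has no solution.

There is no such integer.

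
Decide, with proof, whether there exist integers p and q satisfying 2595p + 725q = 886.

gcd(2595, 725) = 5, so every integer of the form 2595p + 725q is a multiple of 5.
But 886 is not a multiple of 5 (it leaves remainder 1).
Hence no integers p, q satisfy the equation.

No such integers exist.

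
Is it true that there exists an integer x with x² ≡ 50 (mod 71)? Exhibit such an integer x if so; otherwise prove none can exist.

x = 11 works: 11² = 121, and 121 − 50 = 71 = 1·71.

x = 11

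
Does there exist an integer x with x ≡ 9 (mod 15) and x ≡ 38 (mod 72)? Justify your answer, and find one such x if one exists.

Reduce both congruences modulo 3, which divides 15 and 72: they say x ≡ 9 (mod 3) and x ≡ 38 (mod 3).
But 9 mod 3 = 0 while 38 mod 3 = 2, a contradiction.
Therefore no such x exists.

No such integer exists.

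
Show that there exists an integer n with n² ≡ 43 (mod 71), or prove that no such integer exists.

Take n = 16. Then 16² = 256 = 3·71 + 43, so 16² ≡ 43 (mod 71).

n = 16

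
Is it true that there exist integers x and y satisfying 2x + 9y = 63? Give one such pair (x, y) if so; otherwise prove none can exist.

x = 0, y = 7

Since gcd(2, 9) = 1, every integer is an integer combination of 2 and 9.
Euclidean algorithm: 9 = 4·2 + 1, 2 = 2·1 + 0.
Unwinding: 1 = 9 − 4·2, i.e. 2·(-4) + 9·1 = 1.
Multiplying through by 63: x = (-4)·63 = -252, y = 1·63 = 63 is a solution.
Adding 28·9 to x and subtracting 28·2 from y gives the tidier solution (0, 7).
Check: 2·0 + 9·7 = 0 + 63 = 63. ✓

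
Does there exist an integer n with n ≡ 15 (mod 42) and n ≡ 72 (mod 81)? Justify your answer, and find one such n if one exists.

gcd(42, 81) = 3. A simultaneous solution exists iff 15 ≡ 72 (mod 3); here 15 mod 3 = 0 = 72 mod 3, so it does.
Put n = 15 + 42t, so we need 42t ≡ 57 (mod 81), equivalently (divide by 3) 14t ≡ 19 (mod 27).
Note 14·2 = 28 ≡ 1 (mod 27) (as 28 − 1 = 1·27), so 14⁻¹ ≡ 2.
Multiplying by 2: t ≡ 2·19 = 38 ≡ 11 (mod 27).
Then n = 15 + 42·11 = 477.
Check: 477 mod 42 = 15, 477 mod 81 = 72. ✓

n = 477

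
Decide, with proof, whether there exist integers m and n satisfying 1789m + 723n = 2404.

Since gcd(1789, 723) = 1, every integer is an integer combination of 1789 and 723.
Dividing repeatedly: 1789 = 2·723 + 343, 723 = 2·343 + 37, 343 = 9·37 + 10, 37 = 3·10 + 7, 10 = 1·7 + 3, 7 = 2·3 + 1, 3 = 3·1 + 0.
Working back up the chain: 1 = 7 − 2·3 = 7 − 2·(10 − 1·7) = −2·10 + 3·7 = −2·10 + 3·(37 − 3·10) = 3·37 − 11·10 = 3·37 − 11·(343 − 9·37) = −11·343 + 102·37 = −11·343 + 102·(723 − 2·343) = 102·723 − 215·343 = 102·723 − 215·(1789 − 2·723) = −215·1789 + 532·723. So 1789·(-215) + 723·532 = 1.
Times 2404: 1789·(-516860) + 723·1278928 = 2404, so (-516860, 1278928) solves it.
Adding 715·723 to m and subtracting 715·1789 from n gives the tidier solution (85, -207).
Indeed 1789·85 + 723·(-207) = 152065 − 149661 = 2404.

m = 85, n = -207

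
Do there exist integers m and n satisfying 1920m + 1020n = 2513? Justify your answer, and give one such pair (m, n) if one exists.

Any value of 1920m + 1020n is a multiple of gcd(1920, 1020) = 60.
However 2513 leaves remainder 53 on division by 60.
Hence no integers m, n satisfy the equation.

No such integers exist.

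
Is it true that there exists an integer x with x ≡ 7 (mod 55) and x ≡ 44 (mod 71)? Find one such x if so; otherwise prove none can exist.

x = 612

The moduli 55 and 71 are coprime, so by the Chinese Remainder Theorem a unique solution modulo 3905 exists.
Write x = 7 + 55t and require 7 + 55t ≡ 44 (mod 71), i.e. 55t ≡ 37 (mod 71).
Note 55·31 = 1705 ≡ 1 (mod 71) (as 1705 − 1 = 24·71), so 55⁻¹ ≡ 31.
Multiplying by 31: t ≡ 31·37 = 1147 ≡ 11 (mod 71).
With t = 11: x = 7 + 55·11 = 612.
Check: 612 mod 55 = 7, 612 mod 71 = 44. ✓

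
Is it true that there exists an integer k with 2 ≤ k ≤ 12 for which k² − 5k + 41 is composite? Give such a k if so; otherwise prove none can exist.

At k = 2: 2² − 5·2 + 41 = 35 = 5·7, which is composite.

k = 2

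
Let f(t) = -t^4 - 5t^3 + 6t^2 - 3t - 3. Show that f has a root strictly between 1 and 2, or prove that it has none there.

f(1) = -6 and f(2) = -41, both negative, so a sign-change argument is unavailable; we show f keeps this sign on the whole interval.
Shift to the endpoint 1: with t = 1 + u (0 < u < 1), one computes f(1 + u) = -u^4 - 9u^3 - 15u^2 - 10u - 6.
All 5 nonzero coefficients of this polynomial in u are negative; hence for u > 0 the value is a sum of negative terms (the constant -6 among them).
Therefore f(t) < 0 throughout (1, 2), and f has no zero there.

No.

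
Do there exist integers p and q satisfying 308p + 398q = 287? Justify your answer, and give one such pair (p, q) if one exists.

Any value of 308p + 398q is a multiple of gcd(308, 398) = 2.
However 287 leaves remainder 1 on division by 2.
Hence no integers p, q satisfy the equation.

There are no such integers.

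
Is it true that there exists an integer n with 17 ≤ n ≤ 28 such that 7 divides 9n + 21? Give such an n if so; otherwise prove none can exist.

n = 21

n = 21 works, since 9·21 + 21 = 210 = 30·7.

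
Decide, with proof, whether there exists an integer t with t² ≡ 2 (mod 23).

Take t = 5. Then 5² = 25 = 1·23 + 2, so 5² ≡ 2 (mod 23).

t = 5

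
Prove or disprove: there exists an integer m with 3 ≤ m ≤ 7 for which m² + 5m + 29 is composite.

At m = 4: 4² + 5·4 + 29 = 65 = 5·13, which is composite.

m = 4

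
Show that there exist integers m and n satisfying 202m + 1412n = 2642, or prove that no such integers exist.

gcd(202, 1412) = 2, and 2 divides 2642, so integer solutions exist.
Dividing through by 2 reduces the equation to 101m + 706n = 1321.
Dividing repeatedly: 706 = 6·101 + 100, 101 = 1·100 + 1, 100 = 100·1 + 0.
Working back up the chain: 1 = 101 − 1·100 = 101 − (706 − 6·101) = −706 + 7·101. So 101·7 + 706·(-1) = 1.
Scaling by 1321 gives the particular solution (m, n) = (9247, -1321).
Subtracting 13·706 from m and adding 13·101 to n gives the tidier solution (69, -8).
Check: 202·69 + 1412·(-8) = 13938 − 11296 = 2642. ✓

m = 69, n = -8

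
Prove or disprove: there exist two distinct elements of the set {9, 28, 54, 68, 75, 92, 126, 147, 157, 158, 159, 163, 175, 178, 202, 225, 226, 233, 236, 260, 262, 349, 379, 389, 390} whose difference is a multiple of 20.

9 mod 20 = 9 and 349 mod 20 = 9, so 349 − 9 = 340 = 17·20.

9 and 349 are such a pair.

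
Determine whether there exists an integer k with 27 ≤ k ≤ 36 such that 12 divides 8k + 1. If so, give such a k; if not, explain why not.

No such integer k in that range exists.

At k = 27, 8·27 + 1 = 217 ≡ 1 (mod 12), and each step in k adds 8, giving residues 1, 9, 5, 1, 9, 5, 1, 9, 5, 1 for k = 27, 28, …, 36.
The residue 0 does not occur, so no k in [27, 36] makes 8k + 1 a multiple of 12.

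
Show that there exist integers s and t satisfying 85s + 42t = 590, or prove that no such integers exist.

Since gcd(85, 42) = 1, every integer is an integer combination of 85 and 42.
Dividing repeatedly: 85 = 2·42 + 1, 42 = 42·1 + 0.
Working back up the chain: 1 = 85 − 2·42. So 85·1 + 42·(-2) = 1.
Multiplying through by 590: s = 1·590 = 590, t = (-2)·590 = -1180 is a solution.
Subtracting 14·42 from s and adding 14·85 to t gives the tidier solution (2, 10).
Indeed 85·2 + 42·10 = 170 + 420 = 590.

s = 2, t = 10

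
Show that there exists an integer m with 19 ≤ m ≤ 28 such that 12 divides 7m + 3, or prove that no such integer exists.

m = 27

For m = 19, 20, …, 26 the values 136, 143, 150, 157, 164, 171, 178, 185 are not multiples of 12. At m = 27 we get 7·27 + 3 = 192, and 192 = 12·16.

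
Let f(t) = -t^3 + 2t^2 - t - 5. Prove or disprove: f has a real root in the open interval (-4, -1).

f(-4) = 95 and f(-1) = -1, which have opposite signs.
As a polynomial, f is continuous on every closed interval.
By the Intermediate Value Theorem, f takes the value 0 somewhere in the open interval.

Such a root exists.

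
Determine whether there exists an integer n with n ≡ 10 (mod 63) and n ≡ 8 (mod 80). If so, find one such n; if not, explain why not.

n = 4168

gcd(63, 80) = 1, so the Chinese Remainder Theorem guarantees exactly one residue class mod 5040 satisfying both.
Write n = 10 + 63t and require 10 + 63t ≡ 8 (mod 80), i.e. 63t ≡ 78 (mod 80).
Note 63·47 = 2961 ≡ 1 (mod 80) (as 2961 − 1 = 37·80), so 63⁻¹ ≡ 47.
Therefore t ≡ 47·78 = 3666 ≡ 66 (mod 80).
Taking t = 66 gives n = 10 + 63·66 = 4168.
Indeed 4168 ≡ 10 (mod 63) and 4168 ≡ 8 (mod 80).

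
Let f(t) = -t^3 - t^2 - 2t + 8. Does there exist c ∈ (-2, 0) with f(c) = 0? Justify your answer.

No.

f(-2) = 16 and f(0) = 8, both positive.
The derivative f'(t) = -3t^2 - 2t - 2 is a quadratic with discriminant (-2)² − 4·(-3)·(-2) = -20 < 0; it never vanishes, so it is always negative (sign of the leading coefficient).
So f is strictly decreasing; between -2 and 0 its values lie between f(-2) = 16 and f(0) = 8, all positive. Therefore f has no root in (-2, 0).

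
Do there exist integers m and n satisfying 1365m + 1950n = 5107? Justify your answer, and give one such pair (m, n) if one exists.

Any value of 1365m + 1950n is a multiple of gcd(1365, 1950) = 195.
But 5107 is not a multiple of 195 (it leaves remainder 37).
So the equation is unsolvable over ℤ.

There are no such integers.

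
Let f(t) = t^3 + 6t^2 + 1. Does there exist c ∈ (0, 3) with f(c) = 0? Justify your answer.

The endpoint values f(0) = 1 and f(3) = 82 are both positive. Claim: f(t) > 0 for every t in (0, 3).
The nonzero coefficients of f are all positive, so for t > 0 every term of f(t) is positive (the constant term 1 strictly so).
So f is strictly positive on (0, 3); no root exists in the interval.

No such root exists.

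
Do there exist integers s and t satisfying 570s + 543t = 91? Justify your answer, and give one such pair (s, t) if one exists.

No such integers exist.

gcd(570, 543) = 3, so every integer of the form 570s + 543t is a multiple of 3.
But 91 is not a multiple of 3 (it leaves remainder 1).
Hence no integers s, t satisfy the equation.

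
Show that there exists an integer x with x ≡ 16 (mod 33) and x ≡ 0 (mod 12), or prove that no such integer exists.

No, no such integer exists.

Both moduli are multiples of 3 = gcd(33, 12), so any solution would satisfy x ≡ 16 and x ≡ 0 modulo 3 simultaneously.
However 16 ≡ 1 and 0 ≡ 0 (mod 3), and 1 ≠ 0.
Hence the system has no solution.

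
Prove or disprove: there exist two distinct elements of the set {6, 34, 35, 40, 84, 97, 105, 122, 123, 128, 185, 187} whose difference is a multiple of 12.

Reduce each element modulo 12: 6↦6, 34↦10, 35↦11, 40↦4, 84↦0, 97↦1, 105↦9, 122↦2, 123↦3, 128↦8, 185↦5, 187↦7.
All 12 residues are distinct, so no two elements differ by a multiple of 12.

No such pair exists.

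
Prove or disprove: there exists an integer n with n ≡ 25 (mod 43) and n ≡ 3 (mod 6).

n = 111

The moduli 43 and 6 are coprime, so by the Chinese Remainder Theorem a unique solution modulo 258 exists.
Write n = 25 + 43t and require 25 + 43t ≡ 3 (mod 6), i.e. 43t ≡ 2 (mod 6).
43 ≡ 1 (mod 6), so this reads 1t ≡ 2 (mod 6). So t ≡ 2 (mod 6).
With t = 2: n = 25 + 43·2 = 111.
Check: 111 mod 43 = 25, 111 mod 6 = 3. ✓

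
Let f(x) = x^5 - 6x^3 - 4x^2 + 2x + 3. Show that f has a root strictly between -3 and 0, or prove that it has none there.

f(-3) = -120 and f(0) = 3, which have opposite signs.
f is continuous everywhere (it is a polynomial), in particular on [-3, 0].
By the Intermediate Value Theorem, f takes the value 0 somewhere in the open interval.

Such a root exists.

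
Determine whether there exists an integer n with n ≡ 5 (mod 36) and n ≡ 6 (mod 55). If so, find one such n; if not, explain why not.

Since 36 and 55 share no common factor, CRT says the pair of congruences has a solution (unique mod 1980).
Any solution of the first congruence is n = 5 + 36t; substituting into the second, 36t ≡ 6 − 5 ≡ 1 (mod 55).
Invert 36 mod 55 by the Euclidean algorithm: 55 = 1·36 + 19, 36 = 1·19 + 17, 19 = 1·17 + 2, 17 = 8·2 + 1, 2 = 2·1 + 0; back-substituting, 1 = 17 − 8·2 = 17 − 8·(19 − 1·17) = −8·19 + 9·17 = −8·19 + 9·(36 − 1·19) = 9·36 − 17·19 = 9·36 − 17·(55 − 1·36) = −17·55 + 26·36. Hence 36·26 ≡ 1, so 36⁻¹ ≡ 26 (mod 55).
Therefore t ≡ 26·1 = 26 (mod 55).
Taking t = 26 gives n = 5 + 36·26 = 941.
Verify: 941 = 26·36 + 5 and 941 = 17·55 + 6. ✓

n = 941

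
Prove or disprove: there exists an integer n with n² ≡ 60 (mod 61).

Take n = 11. Then 11² = 121 = 1·61 + 60, so 11² ≡ 60 (mod 61).

n = 11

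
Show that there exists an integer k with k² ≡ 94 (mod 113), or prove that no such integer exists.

113 is prime, so by Euler's criterion 94 is a square mod 113 iff 94^((113−1)/2) = 94^56 ≡ 1 (mod 113).
Squaring successively (mod 113): 94^2 = 8836 ≡ 22; 94^4 ≡ 22² = 484 ≡ 32; 94^8 ≡ 32² = 1024 ≡ 7; 94^16 ≡ 7² = 49 ≡ 49; 94^32 ≡ 49² = 2401 ≡ 28.
Since 56 = 32 + 16 + 8, 94^56 ≡ 28 · 49 · 7; multiplying out mod 113: 28·49 = 1372 ≡ 16, then 16·7 = 112 ≡ 112. Thus 94^56 ≡ 112 ≡ −1 (mod 113).
The value −1 means 94 is a non-residue modulo 113, so k² ≡ 94 (mod 113) is impossible.

No such integer exists.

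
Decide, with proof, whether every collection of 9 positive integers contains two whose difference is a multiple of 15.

Try 9 consecutive integers, 36, 37, …, 44. Their remainders mod 15 are 6, 7, 8, 9, 10, 11, 12, 13, 14 — pairwise different, as any 9 ≤ 15 consecutive integers have distinct residues.
The differences between them range over 1, …, 8, none of which is divisible by 15.

No; for instance {36, 37, 38, 39, 40, 41, 42, 43, 44} is a counterexample.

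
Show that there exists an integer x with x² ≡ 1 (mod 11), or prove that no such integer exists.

Take x = 1. Then 1² = 1, and since 0 ≤ 1 < 11 this is already reduced: 1² ≡ 1 (mod 11).

x = 1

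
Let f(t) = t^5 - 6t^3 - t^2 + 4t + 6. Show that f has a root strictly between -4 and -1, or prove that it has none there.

f(-4) = -666 and f(-1) = 6, which have opposite signs.
As a polynomial, f is continuous on every closed interval.
By the Intermediate Value Theorem, f takes the value 0 somewhere in the open interval.

Such a root exists.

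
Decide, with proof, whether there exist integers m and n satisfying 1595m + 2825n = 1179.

No, no such integers exist.

Any value of 1595m + 2825n is a multiple of gcd(1595, 2825) = 5.
But 1179 = 5·235 + 4, so 5 ∤ 1179.
Hence no integers m, n satisfy the equation.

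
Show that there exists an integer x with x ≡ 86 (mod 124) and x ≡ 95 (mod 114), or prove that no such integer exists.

No such integer exists.

Reduce both congruences modulo 2, which divides 124 and 114: they say x ≡ 86 (mod 2) and x ≡ 95 (mod 2).
However 86 ≡ 0 and 95 ≡ 1 (mod 2), and 0 ≠ 1.
Hence the system has no solution.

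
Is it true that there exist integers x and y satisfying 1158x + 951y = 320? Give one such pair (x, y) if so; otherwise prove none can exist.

Any value of 1158x + 951y is a multiple of gcd(1158, 951) = 3.
But 320 is not a multiple of 3 (it leaves remainder 2).
So the equation is unsolvable over ℤ.

No, no such integers exist.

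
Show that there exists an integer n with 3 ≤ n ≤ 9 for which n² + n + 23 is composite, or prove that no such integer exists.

At n = 3: 3² + 3 + 23 = 35 = 5·7, which is composite.

n = 3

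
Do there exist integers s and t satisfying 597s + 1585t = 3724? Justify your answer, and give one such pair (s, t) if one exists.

s = 362, t = -134

597 and 1585 are coprime, so 597s + 1585t ranges over all of ℤ.
Euclidean algorithm: 1585 = 2·597 + 391, 597 = 1·391 + 206, 391 = 1·206 + 185, 206 = 1·185 + 21, 185 = 8·21 + 17, 21 = 1·17 + 4, 17 = 4·4 + 1, 4 = 4·1 + 0.
Unwinding: 1 = 17 − 4·4 = 17 − 4·(21 − 1·17) = −4·21 + 5·17 = −4·21 + 5·(185 − 8·21) = 5·185 − 44·21 = 5·185 − 44·(206 − 1·185) = −44·206 + 49·185 = −44·206 + 49·(391 − 1·206) = 49·391 − 93·206 = 49·391 − 93·(597 − 1·391) = −93·597 + 142·391 = −93·597 + 142·(1585 − 2·597) = 142·1585 − 377·597, i.e. 597·(-377) + 1585·142 = 1.
Times 3724: 597·(-1403948) + 1585·528808 = 3724, so (-1403948, 528808) solves it.
Adding 886·1585 to s and subtracting 886·597 from t gives the tidier solution (362, -134).
Indeed 597·362 + 1585·(-134) = 216114 − 212390 = 3724.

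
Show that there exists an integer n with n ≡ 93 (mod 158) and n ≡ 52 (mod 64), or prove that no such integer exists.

There is no such integer.

Both moduli are multiples of 2 = gcd(158, 64), so any solution would satisfy n ≡ 93 and n ≡ 52 modulo 2 simultaneously.
But 93 mod 2 = 1 while 52 mod 2 = 0, a contradiction.
Therefore no such n exists.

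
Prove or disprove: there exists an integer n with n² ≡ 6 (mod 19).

n = 5

n = 5 works: 5² = 25, and 25 − 6 = 19 = 1·19.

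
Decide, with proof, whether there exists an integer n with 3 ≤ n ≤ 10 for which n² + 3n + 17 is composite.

n = 10

At n = 10: 10² + 3·10 + 17 = 147 = 3·49, which is composite.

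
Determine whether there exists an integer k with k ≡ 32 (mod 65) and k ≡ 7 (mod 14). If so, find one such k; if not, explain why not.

Since 65 and 14 share no common factor, CRT says the pair of congruences has a solution (unique mod 910).
Write k = 32 + 65t and require 32 + 65t ≡ 7 (mod 14), i.e. 65t ≡ 3 (mod 14).
65 ≡ 9 (mod 14), so this reads 9t ≡ 3 (mod 14). Since 9·11 = 99 = 7·14 + 1, the inverse of 9 mod 14 is 11.
Multiplying by 11: t ≡ 11·3 = 33 ≡ 5 (mod 14).
With t = 5: k = 32 + 65·5 = 357.
Verify: 357 = 5·65 + 32 and 357 = 25·14 + 7. ✓

k = 357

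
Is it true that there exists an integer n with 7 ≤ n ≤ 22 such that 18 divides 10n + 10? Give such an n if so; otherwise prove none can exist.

At n = 7 the value 80 is not a multiple of 18. Try n = 8: 10·8 + 10 = 90 = 5·18, which is divisible by 18.

n = 8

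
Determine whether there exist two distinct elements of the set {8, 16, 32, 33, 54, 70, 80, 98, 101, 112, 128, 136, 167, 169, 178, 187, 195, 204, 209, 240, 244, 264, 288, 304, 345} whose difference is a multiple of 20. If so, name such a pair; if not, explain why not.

Both 8 and 128 leave remainder 8 on division by 20; their difference 120 = 6·20 is a multiple of 20.

The pair (8, 128) works.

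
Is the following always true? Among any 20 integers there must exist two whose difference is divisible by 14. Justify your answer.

Partition the integers by their residue mod 14; there are 14 classes.
Since 20 > 14, two of the 20 integers must share a residue class by the pigeonhole principle; call them a and b.
Then a ≡ b (mod 14), i.e. 14 ∣ (a − b).

Yes, this is always true.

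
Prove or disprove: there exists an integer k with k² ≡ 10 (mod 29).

No, no such integer exists.

29 is prime, so by Euler's criterion 10 is a square mod 29 iff 10^((29−1)/2) = 10^14 ≡ 1 (mod 29).
Repeated squaring mod 29: 10^2 = 100 ≡ 13; 10^4 ≡ 13² = 169 ≡ 24; 10^8 ≡ 24² = 576 ≡ 25.
Since 14 = 8 + 4 + 2, 10^14 ≡ 25 · 24 · 13; multiplying out mod 29: 25·24 = 600 ≡ 20, then 20·13 = 260 ≡ 28. Thus 10^14 ≡ 28 ≡ −1 (mod 29).
By Euler's criterion 10 is a quadratic non-residue mod 29: no k satisfies k² ≡ 10 (mod 29).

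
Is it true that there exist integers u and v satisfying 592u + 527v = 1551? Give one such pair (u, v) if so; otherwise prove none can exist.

u = 486, v = -543

592 and 527 are coprime, so 592u + 527v ranges over all of ℤ.
Run the Euclidean algorithm on 592 and 527: 592 = 1·527 + 65, 527 = 8·65 + 7, 65 = 9·7 + 2, 7 = 3·2 + 1, 2 = 2·1 + 0.
Unwinding: 1 = 7 − 3·2 = 7 − 3·(65 − 9·7) = −3·65 + 28·7 = −3·65 + 28·(527 − 8·65) = 28·527 − 227·65 = 28·527 − 227·(592 − 1·527) = −227·592 + 255·527, i.e. 592·(-227) + 527·255 = 1.
Times 1551: 592·(-352077) + 527·395505 = 1551, so (-352077, 395505) solves it.
Adding 669·527 to u and subtracting 669·592 from v gives the tidier solution (486, -543).
Check: 592·486 + 527·(-543) = 287712 − 286161 = 1551. ✓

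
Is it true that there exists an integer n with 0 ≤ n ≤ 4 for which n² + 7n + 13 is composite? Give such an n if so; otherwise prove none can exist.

n = 1

At n = 1: 1² + 7·1 + 13 = 21 = 3·7, which is composite.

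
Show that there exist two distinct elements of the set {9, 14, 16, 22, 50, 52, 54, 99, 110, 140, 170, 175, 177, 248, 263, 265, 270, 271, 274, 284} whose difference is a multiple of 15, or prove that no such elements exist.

Both 9 and 54 leave remainder 9 on division by 15; their difference 45 = 3·15 is a multiple of 15.

9 and 54 are such a pair.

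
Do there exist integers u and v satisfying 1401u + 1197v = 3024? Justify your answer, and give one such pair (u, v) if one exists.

Since gcd(1401, 1197) = 3 and 3024 = 3·1008, Bézout's identity guarantees a solution.
Dividing through by 3 reduces the equation to 467u + 399v = 1008.
Run the Euclidean algorithm on 467 and 399: 467 = 1·399 + 68, 399 = 5·68 + 59, 68 = 1·59 + 9, 59 = 6·9 + 5, 9 = 1·5 + 4, 5 = 1·4 + 1, 4 = 4·1 + 0.
Working back up the chain: 1 = 5 − 1·4 = 5 − (9 − 1·5) = −9 + 2·5 = −9 + 2·(59 − 6·9) = 2·59 − 13·9 = 2·59 − 13·(68 − 1·59) = −13·68 + 15·59 = −13·68 + 15·(399 − 5·68) = 15·399 − 88·68 = 15·399 − 88·(467 − 1·399) = −88·467 + 103·399. So 467·(-88) + 399·103 = 1.
Multiplying through by 1008: u = (-88)·1008 = -88704, v = 103·1008 = 103824 is a solution.
Adding 223·399 to u and subtracting 223·467 from v gives the tidier solution (273, -317).
Indeed 1401·273 + 1197·(-317) = 382473 − 379449 = 3024.

u = 273, v = -317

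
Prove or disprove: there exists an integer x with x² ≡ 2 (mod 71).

x = 59

x = 59 works: 59² = 3481, and 3481 − 2 = 3479 = 49·71.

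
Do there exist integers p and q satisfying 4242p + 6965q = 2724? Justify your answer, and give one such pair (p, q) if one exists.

There are no such integers.

gcd(4242, 6965) = 7, so every integer of the form 4242p + 6965q is a multiple of 7.
But 2724 is not a multiple of 7 (it leaves remainder 1).
So the equation is unsolvable over ℤ.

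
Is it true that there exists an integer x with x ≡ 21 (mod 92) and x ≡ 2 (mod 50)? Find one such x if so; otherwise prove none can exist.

gcd(92, 50) = 2. If x ≡ 21 (mod 92) and x ≡ 2 (mod 50), then x ≡ 21 (mod 2) and x ≡ 2 (mod 2).
These are incompatible: 21 − 2 = 19 is not divisible by 2.
So no integer satisfies both congruences.

No, no such integer exists.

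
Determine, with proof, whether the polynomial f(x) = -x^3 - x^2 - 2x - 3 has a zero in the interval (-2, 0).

Such a root exists.

f(-2) = 5 and f(0) = -3, which have opposite signs.
f is continuous everywhere (it is a polynomial), in particular on [-2, 0].
By the Intermediate Value Theorem f must vanish at some point of (-2, 0).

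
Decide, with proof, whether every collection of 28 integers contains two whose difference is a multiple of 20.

Yes, this is always true.

Each integer lies in one of the 20 residue classes modulo 20.
Since 28 > 20, two of the 28 integers must share a residue class by the pigeonhole principle; call them a and b.
Their difference a − b is then a multiple of 20.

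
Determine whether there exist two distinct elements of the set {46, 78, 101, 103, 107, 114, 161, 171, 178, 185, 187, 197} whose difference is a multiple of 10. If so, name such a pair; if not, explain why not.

The pair (78, 178) works.

Both 78 and 178 leave remainder 8 on division by 10; their difference 100 = 10·10 is a multiple of 10.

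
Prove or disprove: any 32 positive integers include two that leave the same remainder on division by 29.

Each integer lies in one of the 29 residue classes modulo 29.
Placing 32 integers into 29 classes, some class receives at least two — say a and b.
So a and b have equal remainders mod 29, which is exactly what was to be shown.

Yes, this is always true.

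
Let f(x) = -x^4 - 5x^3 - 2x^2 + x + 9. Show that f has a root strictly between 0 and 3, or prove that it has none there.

Yes, f has a root in the interval.

f(0) = 9 and f(3) = -222, which have opposite signs.
As a polynomial, f is continuous on every closed interval.
By the Intermediate Value Theorem f must vanish at some point of (0, 3).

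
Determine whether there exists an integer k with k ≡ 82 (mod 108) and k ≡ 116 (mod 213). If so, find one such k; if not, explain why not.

No, no such integer exists.

Both moduli are multiples of 3 = gcd(108, 213), so any solution would satisfy k ≡ 82 and k ≡ 116 modulo 3 simultaneously.
But 82 mod 3 = 1 while 116 mod 3 = 2, a contradiction.
Hence the system has no solution.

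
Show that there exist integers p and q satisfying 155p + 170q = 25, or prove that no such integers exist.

Every value of 155p + 170q is a multiple of gcd(155, 170) = 5; since 5 ∣ 25, solutions exist.
Dividing through by 5 reduces the equation to 31p + 34q = 5.
Run the Euclidean algorithm on 34 and 31: 34 = 1·31 + 3, 31 = 10·3 + 1, 3 = 3·1 + 0.
Back-substituting, 1 = 31 − 10·3 = 31 − 10·(34 − 1·31) = −10·34 + 11·31; that is, 31·11 + 34·(-10) = 1.
Times 5: 31·55 + 34·(-50) = 5, so (55, -50) solves it.
The general solution is p = 55 + 34k, q = -50 − 31k; taking k = -1 gives the smaller pair p = 21, q = -19.
Indeed 155·21 + 170·(-19) = 3255 − 3230 = 25.

p = 21, q = -19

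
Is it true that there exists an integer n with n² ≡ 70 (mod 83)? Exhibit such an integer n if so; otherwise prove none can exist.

n = 30

Take n = 30. Then 30² = 900 = 10·83 + 70, so 30² ≡ 70 (mod 83).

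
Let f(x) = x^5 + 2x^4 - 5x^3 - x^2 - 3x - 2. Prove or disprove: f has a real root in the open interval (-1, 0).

Such a root exists.

f(-1) = 6 and f(0) = -2, which have opposite signs.
f is continuous everywhere (it is a polynomial), in particular on [-1, 0].
By the Intermediate Value Theorem f must vanish at some point of (-1, 0).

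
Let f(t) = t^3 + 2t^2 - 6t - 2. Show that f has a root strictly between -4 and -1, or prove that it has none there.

f(-4) = -10 and f(-1) = 5, which have opposite signs.
As a polynomial, f is continuous on every closed interval.
By the Intermediate Value Theorem, f takes the value 0 somewhere in the open interval.

Yes, f has a root in the interval.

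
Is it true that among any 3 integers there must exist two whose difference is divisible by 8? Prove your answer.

No, the set {11, 12, 13} is a counterexample.

Consider the 3 integers 11, 12, 13. They lie in distinct residue classes modulo 8, since 3 ≤ 8.
The differences between them range over 1, …, 2, none of which is divisible by 8.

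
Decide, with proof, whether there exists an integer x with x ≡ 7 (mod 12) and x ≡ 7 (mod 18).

The moduli are not coprime: gcd(12, 18) = 6. Compatibility requires 6 ∣ (7 − 7) = 0, which holds, so solutions exist.
The smallest candidate x = 7 works directly: 7 ≡ 7 (mod 18).
Indeed 7 ≡ 7 (mod 12) and 7 ≡ 7 (mod 18).

x = 7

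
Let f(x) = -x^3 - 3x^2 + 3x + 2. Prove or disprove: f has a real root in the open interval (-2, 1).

f(-2) = -8 and f(1) = 1, which have opposite signs.
Since f is a polynomial it is continuous on [-2, 1].
By the Intermediate Value Theorem f must vanish at some point of (-2, 1).

Yes, f has a root in the interval.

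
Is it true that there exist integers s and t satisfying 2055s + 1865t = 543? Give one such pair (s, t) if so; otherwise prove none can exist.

No, no such integers exist.

Both 2055 and 1865 are divisible by gcd(2055, 1865) = 5, hence so is any combination 2055s + 1865t.
However 543 leaves remainder 3 on division by 5.
Hence no integers s, t satisfy the equation.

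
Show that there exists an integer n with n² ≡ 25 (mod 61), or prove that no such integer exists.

n = 5

Take n = 5. Then 5² = 25, and since 0 ≤ 25 < 61 this is already reduced: 5² ≡ 25 (mod 61).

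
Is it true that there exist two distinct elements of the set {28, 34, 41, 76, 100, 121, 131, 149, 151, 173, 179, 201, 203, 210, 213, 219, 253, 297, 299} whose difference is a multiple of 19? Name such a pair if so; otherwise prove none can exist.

No such pair exists.

Reduce each element modulo 19: 28↦9, 34↦15, 41↦3, 76↦0, 100↦5, 121↦7, 131↦17, 149↦16, 151↦18, 173↦2, 179↦8, 201↦11, 203↦13, 210↦1, 213↦4, 219↦10, 253↦6, 297↦12, 299↦14.
All 19 residues are distinct, so no two elements differ by a multiple of 19.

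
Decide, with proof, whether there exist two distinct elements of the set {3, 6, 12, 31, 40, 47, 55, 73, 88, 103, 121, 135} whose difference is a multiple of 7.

The pair (3, 31) works.

Both 3 and 31 leave remainder 3 on division by 7; their difference 28 = 4·7 is a multiple of 7.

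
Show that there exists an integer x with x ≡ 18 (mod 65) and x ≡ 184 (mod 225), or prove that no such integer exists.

No, no such integer exists.

gcd(65, 225) = 5. If x ≡ 18 (mod 65) and x ≡ 184 (mod 225), then x ≡ 18 (mod 5) and x ≡ 184 (mod 5).
However 18 ≡ 3 and 184 ≡ 4 (mod 5), and 3 ≠ 4.
Therefore no such x exists.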